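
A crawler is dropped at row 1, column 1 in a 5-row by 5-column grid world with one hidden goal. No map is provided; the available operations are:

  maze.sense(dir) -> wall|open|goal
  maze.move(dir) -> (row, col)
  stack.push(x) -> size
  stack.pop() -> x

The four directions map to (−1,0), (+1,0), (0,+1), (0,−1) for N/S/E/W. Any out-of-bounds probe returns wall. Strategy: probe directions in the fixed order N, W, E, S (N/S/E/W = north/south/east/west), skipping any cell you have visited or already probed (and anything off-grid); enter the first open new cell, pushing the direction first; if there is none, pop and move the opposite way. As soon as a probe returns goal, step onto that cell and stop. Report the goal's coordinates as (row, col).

Calling maze.sense passing dir='north', yielding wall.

I use maze.sense passing dir='west', giving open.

Invoking stack.push passing x='west', — result: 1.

I call maze.move passing dir='west', and get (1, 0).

Calling maze.sense passing dir='north', which returns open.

I run stack.push passing x='north', → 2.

Calling maze.move passing dir='north', : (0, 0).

I call stack.pop, which returns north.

I use maze.move passing dir='south', → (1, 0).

I use maze.sense passing dir='south', and get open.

I call stack.push passing x='south', and observe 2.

Now I run maze.move passing dir='south', which returns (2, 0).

Invoking maze.sense passing dir='east', and get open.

I run stack.push passing x='east', and observe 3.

I try maze.move passing dir='east', and see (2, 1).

Invoking maze.sense passing dir='east', giving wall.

I invoke maze.sense passing dir='south', — result: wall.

I run stack.pop(), : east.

I try maze.move passing dir='west', → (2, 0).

Then maze.sense passing dir='south', — result: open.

Now I run stack.push passing x='south', which returns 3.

I invoke maze.move passing dir='south', and get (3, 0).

Now I run maze.sense passing dir='south', — result: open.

I try stack.push passing x='south', and see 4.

I call maze.move passing dir='south', and observe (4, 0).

Calling maze.sense passing dir='east', which returns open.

I call stack.push passing x='east', and observe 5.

Then maze.move passing dir='east', giving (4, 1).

Now I run maze.sense passing dir='east', and observe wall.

Invoking stack.pop(), — result: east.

Then maze.move passing dir='west', which returns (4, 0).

I run stack.pop, : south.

I use maze.move passing dir='north', and observe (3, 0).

I invoke stack.pop(), which returns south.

Invoking maze.move passing dir='north', yielding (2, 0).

I use stack.pop, giving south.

Invoking maze.move passing dir='north', → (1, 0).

Calling stack.pop, — result: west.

Calling maze.move passing dir='east', giving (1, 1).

Invoking maze.sense passing dir='east', and see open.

I use stack.push passing x='east', and get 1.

Using maze.move passing dir='east', — result: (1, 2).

I call maze.sense passing dir='north', which returns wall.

I run maze.sense passing dir='east', and observe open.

I try stack.push passing x='east', and get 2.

I call maze.move passing dir='east', which returns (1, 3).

I use maze.sense passing dir='north', which returns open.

I run stack.push passing x='north', — result: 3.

Invoking maze.move passing dir='north', yielding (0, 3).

I try maze.sense passing dir='east', : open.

I use stack.push passing x='east', : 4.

Calling maze.move passing dir='east', : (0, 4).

Then maze.sense passing dir='south', and get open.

I call stack.push passing x='south', — result: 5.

Next I call maze.move passing dir='south', yielding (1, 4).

I use maze.sense passing dir='south', and observe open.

Next I call stack.push passing x='south', yielding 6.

Next I call maze.move passing dir='south', and observe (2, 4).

Calling maze.sense passing dir='west', which returns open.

I call stack.push passing x='west', which returns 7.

Next I call maze.move passing dir='west', giving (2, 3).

Next I call maze.sense passing dir='south', → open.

Using stack.push passing x='south', → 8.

Using maze.move passing dir='south', : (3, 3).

Then maze.sense passing dir='west', giving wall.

Using maze.sense passing dir='east', giving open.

I call stack.push passing x='east', giving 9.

I invoke maze.move passing dir='east', : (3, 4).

Calling maze.sense passing dir='south', giving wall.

I use stack.pop(), and see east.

I call maze.move passing dir='west', yielding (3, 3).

I call maze.sense passing dir='south', and see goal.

I invoke maze.move passing dir='south', and see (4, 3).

Answer: (4, 3)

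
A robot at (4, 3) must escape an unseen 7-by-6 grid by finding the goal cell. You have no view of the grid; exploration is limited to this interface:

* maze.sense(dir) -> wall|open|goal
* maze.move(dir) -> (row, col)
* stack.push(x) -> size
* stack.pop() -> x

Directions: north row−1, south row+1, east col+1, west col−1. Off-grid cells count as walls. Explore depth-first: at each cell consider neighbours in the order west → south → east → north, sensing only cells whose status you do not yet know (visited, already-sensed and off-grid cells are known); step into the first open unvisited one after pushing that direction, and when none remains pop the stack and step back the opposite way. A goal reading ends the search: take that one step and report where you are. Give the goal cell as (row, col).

·→ maze.sense(dir='west')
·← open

·→ stack.push(x='west')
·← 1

·→ maze.move(dir='west')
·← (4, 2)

·→ maze.sense(dir='west')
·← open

·→ stack.push(x='west')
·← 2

·→ maze.move(dir='west')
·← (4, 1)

·→ maze.sense(dir='west')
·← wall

·→ maze.sense(dir='south')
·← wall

·→ maze.sense(dir='north')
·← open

·→ stack.push(x='north')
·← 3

·→ maze.move(dir='north')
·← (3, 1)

·→ maze.sense(dir='west')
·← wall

·→ maze.sense(dir='east')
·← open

·→ stack.push(x='east')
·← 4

·→ maze.move(dir='east')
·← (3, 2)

·→ maze.sense(dir='east')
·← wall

·→ maze.sense(dir='north')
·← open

·→ stack.push(x='north')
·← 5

·→ maze.move(dir='north')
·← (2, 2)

·→ maze.sense(dir='west')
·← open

·→ stack.push(x='west')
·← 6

·→ maze.move(dir='west')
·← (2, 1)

·→ maze.sense(dir='west')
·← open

·→ stack.push(x='west')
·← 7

·→ maze.move(dir='west')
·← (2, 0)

·→ maze.sense(dir='north')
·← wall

·→ stack.pop()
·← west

·→ maze.move(dir='east')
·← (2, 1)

·→ maze.sense(dir='north')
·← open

·→ stack.push(x='north')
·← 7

·→ maze.move(dir='north')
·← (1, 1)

·→ maze.sense(dir='east')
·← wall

·→ maze.sense(dir='north')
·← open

·→ stack.push(x='north')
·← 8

·→ maze.move(dir='north')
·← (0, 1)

·→ maze.sense(dir='west')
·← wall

·→ maze.sense(dir='east')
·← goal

·→ maze.move(dir='east')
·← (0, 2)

Answer: (0, 2)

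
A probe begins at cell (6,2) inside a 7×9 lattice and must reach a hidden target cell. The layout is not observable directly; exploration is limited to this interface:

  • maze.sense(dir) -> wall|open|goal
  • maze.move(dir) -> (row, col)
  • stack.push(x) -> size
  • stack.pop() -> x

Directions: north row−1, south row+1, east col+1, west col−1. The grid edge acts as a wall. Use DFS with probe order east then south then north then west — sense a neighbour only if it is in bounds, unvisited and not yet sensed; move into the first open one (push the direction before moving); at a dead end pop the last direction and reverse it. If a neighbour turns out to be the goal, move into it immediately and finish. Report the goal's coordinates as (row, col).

% maze.sense dir→east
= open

% stack.push x→east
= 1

% maze.move dir→east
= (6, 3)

% maze.sense dir→east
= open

% stack.push x→east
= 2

% maze.move dir→east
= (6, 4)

% maze.sense dir→east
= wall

% maze.sense dir→north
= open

% stack.push x→north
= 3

% maze.move dir→north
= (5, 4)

% maze.sense dir→east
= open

% stack.push x→east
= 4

% maze.move dir→east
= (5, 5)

% maze.sense dir→east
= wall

% maze.sense dir→north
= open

% stack.push x→north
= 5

% maze.move dir→north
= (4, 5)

% maze.sense dir→east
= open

% stack.push x→east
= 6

% maze.move dir→east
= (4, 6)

% maze.sense dir→east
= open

% stack.push x→east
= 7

% maze.move dir→east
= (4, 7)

% maze.sense dir→east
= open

% stack.push x→east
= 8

% maze.move dir→east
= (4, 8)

% maze.sense dir→south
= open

% stack.push x→south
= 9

% maze.move dir→south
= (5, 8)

% maze.sense dir→south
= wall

% maze.sense dir→west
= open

% stack.push x→west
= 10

% maze.move dir→west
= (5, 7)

% maze.sense dir→south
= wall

% stack.pop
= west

% maze.move dir→east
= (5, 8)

% stack.pop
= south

% maze.move dir→north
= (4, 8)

% maze.sense dir→north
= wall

% stack.pop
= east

% maze.move dir→west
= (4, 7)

% maze.sense dir→north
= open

% stack.push x→north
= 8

% maze.move dir→north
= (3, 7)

% maze.sense dir→north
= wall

% maze.sense dir→west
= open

% stack.push x→west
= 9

% maze.move dir→west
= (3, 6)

% maze.sense dir→north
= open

% stack.push x→north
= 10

% maze.move dir→north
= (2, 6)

% maze.sense dir→north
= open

% stack.push x→north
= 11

% maze.move dir→north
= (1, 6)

% maze.sense dir→east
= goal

% maze.move dir→east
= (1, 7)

Answer: (1, 7)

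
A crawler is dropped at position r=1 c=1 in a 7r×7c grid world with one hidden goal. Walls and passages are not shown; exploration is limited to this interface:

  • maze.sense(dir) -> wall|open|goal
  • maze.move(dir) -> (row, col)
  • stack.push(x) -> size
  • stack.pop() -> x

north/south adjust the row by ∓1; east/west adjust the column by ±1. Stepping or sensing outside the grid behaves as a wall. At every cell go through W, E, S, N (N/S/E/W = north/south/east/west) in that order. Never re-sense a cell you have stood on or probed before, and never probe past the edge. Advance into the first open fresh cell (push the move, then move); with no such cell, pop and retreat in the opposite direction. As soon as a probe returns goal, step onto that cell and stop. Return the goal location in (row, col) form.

>> maze.sense(dir=west)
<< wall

>> maze.sense(dir=east)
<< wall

>> maze.sense(dir=south)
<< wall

>> maze.sense(dir=north)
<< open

>> stack.push(x=north)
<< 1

>> maze.move(dir=north)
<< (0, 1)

>> maze.sense(dir=west)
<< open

>> stack.push(x=west)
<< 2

>> maze.move(dir=west)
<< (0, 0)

>> stack.pop()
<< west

>> maze.move(dir=east)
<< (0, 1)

>> maze.sense(dir=east)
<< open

>> stack.push(x=east)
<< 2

>> maze.move(dir=east)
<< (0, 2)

>> maze.sense(dir=east)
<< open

>> stack.push(x=east)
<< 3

>> maze.move(dir=east)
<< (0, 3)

>> maze.sense(dir=east)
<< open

>> stack.push(x=east)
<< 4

>> maze.move(dir=east)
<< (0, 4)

>> maze.sense(dir=east)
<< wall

>> maze.sense(dir=south)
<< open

>> stack.push(x=south)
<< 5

>> maze.move(dir=south)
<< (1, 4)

>> maze.sense(dir=west)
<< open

>> stack.push(x=west)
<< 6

>> maze.move(dir=west)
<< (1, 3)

>> maze.sense(dir=south)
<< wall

>> stack.pop()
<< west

>> maze.move(dir=east)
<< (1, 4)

>> maze.sense(dir=east)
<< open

>> stack.push(x=east)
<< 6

>> maze.move(dir=east)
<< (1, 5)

>> maze.sense(dir=east)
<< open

>> stack.push(x=east)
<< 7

>> maze.move(dir=east)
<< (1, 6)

>> maze.sense(dir=south)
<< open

>> stack.push(x=south)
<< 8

>> maze.move(dir=south)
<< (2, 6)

>> maze.sense(dir=west)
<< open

>> stack.push(x=west)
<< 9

>> maze.move(dir=west)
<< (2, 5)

>> maze.sense(dir=west)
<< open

>> stack.push(x=west)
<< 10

>> maze.move(dir=west)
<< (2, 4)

>> maze.sense(dir=south)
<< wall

>> stack.pop()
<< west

>> maze.move(dir=east)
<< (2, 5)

>> maze.sense(dir=south)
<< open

>> stack.push(x=south)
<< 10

>> maze.move(dir=south)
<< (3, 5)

>> maze.sense(dir=east)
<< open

>> stack.push(x=east)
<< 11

>> maze.move(dir=east)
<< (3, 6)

>> maze.sense(dir=south)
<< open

>> stack.push(x=south)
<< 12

>> maze.move(dir=south)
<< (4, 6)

>> maze.sense(dir=west)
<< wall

>> maze.sense(dir=south)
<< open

>> stack.push(x=south)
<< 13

>> maze.move(dir=south)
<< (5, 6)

>> maze.sense(dir=west)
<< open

>> stack.push(x=west)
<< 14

>> maze.move(dir=west)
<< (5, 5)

>> maze.sense(dir=west)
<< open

>> stack.push(x=west)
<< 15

>> maze.move(dir=west)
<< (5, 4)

>> maze.sense(dir=west)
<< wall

>> maze.sense(dir=south)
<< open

>> stack.push(x=south)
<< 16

>> maze.move(dir=south)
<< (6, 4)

>> maze.sense(dir=west)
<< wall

>> maze.sense(dir=east)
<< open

>> stack.push(x=east)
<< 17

>> maze.move(dir=east)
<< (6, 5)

>> maze.sense(dir=east)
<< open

>> stack.push(x=east)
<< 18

>> maze.move(dir=east)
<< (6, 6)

>> stack.pop()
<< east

>> maze.move(dir=west)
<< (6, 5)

>> stack.pop()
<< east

>> maze.move(dir=west)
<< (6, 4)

>> stack.pop()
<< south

>> maze.move(dir=north)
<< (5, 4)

>> maze.sense(dir=north)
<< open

>> stack.push(x=north)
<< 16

>> maze.move(dir=north)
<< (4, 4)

>> maze.sense(dir=west)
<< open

>> stack.push(x=west)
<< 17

>> maze.move(dir=west)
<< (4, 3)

>> maze.sense(dir=west)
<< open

>> stack.push(x=west)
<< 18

>> maze.move(dir=west)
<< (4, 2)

>> maze.sense(dir=west)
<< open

>> stack.push(x=west)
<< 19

>> maze.move(dir=west)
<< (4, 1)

>> maze.sense(dir=west)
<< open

>> stack.push(x=west)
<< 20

>> maze.move(dir=west)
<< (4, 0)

>> maze.sense(dir=south)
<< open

>> stack.push(x=south)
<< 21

>> maze.move(dir=south)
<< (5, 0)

>> maze.sense(dir=east)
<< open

>> stack.push(x=east)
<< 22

>> maze.move(dir=east)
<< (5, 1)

>> maze.sense(dir=east)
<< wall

>> maze.sense(dir=south)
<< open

>> stack.push(x=south)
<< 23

>> maze.move(dir=south)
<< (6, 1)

>> maze.sense(dir=west)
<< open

>> stack.push(x=west)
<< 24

>> maze.move(dir=west)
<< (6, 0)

>> stack.pop()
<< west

>> maze.move(dir=east)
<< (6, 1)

>> maze.sense(dir=east)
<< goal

>> maze.move(dir=east)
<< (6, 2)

Answer: (6, 2)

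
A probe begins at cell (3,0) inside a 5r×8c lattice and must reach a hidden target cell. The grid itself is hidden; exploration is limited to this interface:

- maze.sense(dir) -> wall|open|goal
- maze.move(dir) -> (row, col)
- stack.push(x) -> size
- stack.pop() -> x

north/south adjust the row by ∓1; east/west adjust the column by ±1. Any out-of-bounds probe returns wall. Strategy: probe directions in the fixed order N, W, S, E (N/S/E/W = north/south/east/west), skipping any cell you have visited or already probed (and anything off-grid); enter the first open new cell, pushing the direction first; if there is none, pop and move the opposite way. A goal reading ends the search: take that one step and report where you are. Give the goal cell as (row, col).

·→ maze.sense(dir: north)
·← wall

·→ maze.sense(dir: south)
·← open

·→ stack.push(x: south)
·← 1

·→ maze.move(dir: south)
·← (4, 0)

·→ maze.sense(dir: east)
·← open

·→ stack.push(x: east)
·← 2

·→ maze.move(dir: east)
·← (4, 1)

·→ maze.sense(dir: north)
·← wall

·→ maze.sense(dir: east)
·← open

·→ stack.push(x: east)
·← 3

·→ maze.move(dir: east)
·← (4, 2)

·→ maze.sense(dir: north)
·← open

·→ stack.push(x: north)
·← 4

·→ maze.move(dir: north)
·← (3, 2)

·→ maze.sense(dir: north)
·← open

·→ stack.push(x: north)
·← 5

·→ maze.move(dir: north)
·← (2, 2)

·→ maze.sense(dir: north)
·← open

·→ stack.push(x: north)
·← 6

·→ maze.move(dir: north)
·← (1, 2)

·→ maze.sense(dir: north)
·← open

·→ stack.push(x: north)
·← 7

·→ maze.move(dir: north)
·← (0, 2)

·→ maze.sense(dir: west)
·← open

·→ stack.push(x: west)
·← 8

·→ maze.move(dir: west)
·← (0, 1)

·→ maze.sense(dir: west)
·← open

·→ stack.push(x: west)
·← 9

·→ maze.move(dir: west)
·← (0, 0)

·→ maze.sense(dir: south)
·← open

·→ stack.push(x: south)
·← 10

·→ maze.move(dir: south)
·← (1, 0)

·→ maze.sense(dir: east)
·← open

·→ stack.push(x: east)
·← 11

·→ maze.move(dir: east)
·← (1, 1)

·→ maze.sense(dir: south)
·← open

·→ stack.push(x: south)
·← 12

·→ maze.move(dir: south)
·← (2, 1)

·→ stack.pop()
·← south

·→ maze.move(dir: north)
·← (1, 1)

·→ stack.pop()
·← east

·→ maze.move(dir: west)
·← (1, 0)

·→ stack.pop()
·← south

·→ maze.move(dir: north)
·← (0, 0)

·→ stack.pop()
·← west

·→ maze.move(dir: east)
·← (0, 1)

·→ stack.pop()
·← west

·→ maze.move(dir: east)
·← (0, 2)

·→ maze.sense(dir: east)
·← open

·→ stack.push(x: east)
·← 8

·→ maze.move(dir: east)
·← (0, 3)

·→ maze.sense(dir: south)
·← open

·→ stack.push(x: south)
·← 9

·→ maze.move(dir: south)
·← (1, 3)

·→ maze.sense(dir: south)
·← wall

·→ maze.sense(dir: east)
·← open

·→ stack.push(x: east)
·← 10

·→ maze.move(dir: east)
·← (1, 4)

·→ maze.sense(dir: north)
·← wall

·→ maze.sense(dir: south)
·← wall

·→ maze.sense(dir: east)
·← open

·→ stack.push(x: east)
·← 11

·→ maze.move(dir: east)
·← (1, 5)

·→ maze.sense(dir: north)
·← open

·→ stack.push(x: north)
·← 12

·→ maze.move(dir: north)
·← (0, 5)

·→ maze.sense(dir: east)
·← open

·→ stack.push(x: east)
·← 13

·→ maze.move(dir: east)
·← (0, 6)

·→ maze.sense(dir: south)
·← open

·→ stack.push(x: south)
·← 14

·→ maze.move(dir: south)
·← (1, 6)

·→ maze.sense(dir: south)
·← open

·→ stack.push(x: south)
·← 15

·→ maze.move(dir: south)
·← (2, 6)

·→ maze.sense(dir: west)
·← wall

·→ maze.sense(dir: south)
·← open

·→ stack.push(x: south)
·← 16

·→ maze.move(dir: south)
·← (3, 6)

·→ maze.sense(dir: west)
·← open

·→ stack.push(x: west)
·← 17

·→ maze.move(dir: west)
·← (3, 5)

·→ maze.sense(dir: west)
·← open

·→ stack.push(x: west)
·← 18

·→ maze.move(dir: west)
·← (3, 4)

·→ maze.sense(dir: west)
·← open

·→ stack.push(x: west)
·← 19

·→ maze.move(dir: west)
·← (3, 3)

·→ maze.sense(dir: south)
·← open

·→ stack.push(x: south)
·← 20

·→ maze.move(dir: south)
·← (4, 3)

·→ maze.sense(dir: east)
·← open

·→ stack.push(x: east)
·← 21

·→ maze.move(dir: east)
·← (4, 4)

·→ maze.sense(dir: east)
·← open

·→ stack.push(x: east)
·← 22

·→ maze.move(dir: east)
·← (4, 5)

·→ maze.sense(dir: east)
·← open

·→ stack.push(x: east)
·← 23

·→ maze.move(dir: east)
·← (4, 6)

·→ maze.sense(dir: east)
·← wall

·→ stack.pop()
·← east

·→ maze.move(dir: west)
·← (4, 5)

·→ stack.pop()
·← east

·→ maze.move(dir: west)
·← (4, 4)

·→ stack.pop()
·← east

·→ maze.move(dir: west)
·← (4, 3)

·→ stack.pop()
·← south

·→ maze.move(dir: north)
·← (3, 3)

·→ stack.pop()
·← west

·→ maze.move(dir: east)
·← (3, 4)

·→ stack.pop()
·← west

·→ maze.move(dir: east)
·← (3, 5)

·→ stack.pop()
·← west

·→ maze.move(dir: east)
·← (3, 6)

·→ maze.sense(dir: east)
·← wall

·→ stack.pop()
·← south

·→ maze.move(dir: north)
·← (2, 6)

·→ maze.sense(dir: east)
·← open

·→ stack.push(x: east)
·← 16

·→ maze.move(dir: east)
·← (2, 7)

·→ maze.sense(dir: north)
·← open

·→ stack.push(x: north)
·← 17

·→ maze.move(dir: north)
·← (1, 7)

·→ maze.sense(dir: north)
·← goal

·→ maze.move(dir: north)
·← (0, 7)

Answer: (0, 7)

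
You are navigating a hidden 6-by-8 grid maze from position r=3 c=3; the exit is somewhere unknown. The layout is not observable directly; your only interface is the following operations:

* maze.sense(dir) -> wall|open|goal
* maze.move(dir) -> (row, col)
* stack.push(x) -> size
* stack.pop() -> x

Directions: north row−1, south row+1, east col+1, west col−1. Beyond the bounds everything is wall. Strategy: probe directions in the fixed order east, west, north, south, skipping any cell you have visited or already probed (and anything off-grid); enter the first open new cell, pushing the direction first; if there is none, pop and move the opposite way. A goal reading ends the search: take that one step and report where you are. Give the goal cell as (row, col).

Then maze.sense(dir: east), and see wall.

Next I call maze.sense(dir: west), which returns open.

Using stack.push(x: west), and get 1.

Now I run maze.move(dir: west), and see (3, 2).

I try maze.sense(dir: west), and get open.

Calling stack.push(x: west), which returns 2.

I use maze.move(dir: west), and see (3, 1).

Calling maze.sense(dir: west), : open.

I call stack.push(x: west), which returns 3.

Calling maze.move(dir: west), → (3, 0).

Now I run maze.sense(dir: north), and see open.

Invoking stack.push(x: north), → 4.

I run maze.move(dir: north), — result: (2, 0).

I call maze.sense(dir: east), and get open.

I run stack.push(x: east), giving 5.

Invoking maze.move(dir: east), — result: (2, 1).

Using maze.sense(dir: east), and observe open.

I invoke stack.push(x: east), and see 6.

Invoking maze.move(dir: east), which returns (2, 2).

I run maze.sense(dir: east), and get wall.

I call maze.sense(dir: north), and get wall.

Using stack.pop, and observe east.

I try maze.move(dir: west), giving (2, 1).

I invoke maze.sense(dir: north), and observe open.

Then stack.push(x: north), and get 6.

Using maze.move(dir: north), — result: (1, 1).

I call maze.sense(dir: west), giving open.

I run stack.push(x: west), giving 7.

Next I call maze.move(dir: west), yielding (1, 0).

I run maze.sense(dir: north), which returns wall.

Using stack.pop, yielding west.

I try maze.move(dir: east), which returns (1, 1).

I run maze.sense(dir: north), and observe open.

Using stack.push(x: north), and get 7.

I call maze.move(dir: north), : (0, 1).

Now I run maze.sense(dir: east), → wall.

I use stack.pop(), — result: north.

Calling maze.move(dir: south), and observe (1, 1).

I call stack.pop(), and see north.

Then maze.move(dir: south), — result: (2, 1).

Invoking stack.pop, → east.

I use maze.move(dir: west), — result: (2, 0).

Now I run stack.pop, → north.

Now I run maze.move(dir: south), and get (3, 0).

Calling maze.sense(dir: south), giving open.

Next I call stack.push(x: south), which returns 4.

I call maze.move(dir: south), and observe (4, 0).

I try maze.sense(dir: east), and observe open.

Invoking stack.push(x: east), — result: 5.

Now I run maze.move(dir: east), and see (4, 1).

Now I run maze.sense(dir: east), → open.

Next I call stack.push(x: east), and see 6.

I run maze.move(dir: east), and see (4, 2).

Invoking maze.sense(dir: east), and see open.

Next I call stack.push(x: east), giving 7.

Calling maze.move(dir: east), : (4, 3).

Using maze.sense(dir: east), : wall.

Calling maze.sense(dir: south), : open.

I use stack.push(x: south), and see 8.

Invoking maze.move(dir: south), : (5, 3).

Calling maze.sense(dir: east), : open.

Calling stack.push(x: east), giving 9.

I invoke maze.move(dir: east), giving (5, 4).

Using maze.sense(dir: east), — result: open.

I try stack.push(x: east), and get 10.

Invoking maze.move(dir: east), and get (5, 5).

Using maze.sense(dir: east), → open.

I run stack.push(x: east), yielding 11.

Now I run maze.move(dir: east), which returns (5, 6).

Next I call maze.sense(dir: east), — result: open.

Then stack.push(x: east), and get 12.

I try maze.move(dir: east), and get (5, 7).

Invoking maze.sense(dir: north), and see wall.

Now I run stack.pop(), : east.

Now I run maze.move(dir: west), yielding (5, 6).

I use maze.sense(dir: north), — result: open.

I call stack.push(x: north), and observe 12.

Invoking maze.move(dir: north), and get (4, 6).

Using maze.sense(dir: west), and see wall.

Invoking maze.sense(dir: north), → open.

I try stack.push(x: north), and observe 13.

I use maze.move(dir: north), yielding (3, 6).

I call maze.sense(dir: east), and see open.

I call stack.push(x: east), : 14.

Now I run maze.move(dir: east), — result: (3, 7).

Invoking maze.sense(dir: north), and get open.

Now I run stack.push(x: north), giving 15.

I call maze.move(dir: north), : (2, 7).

Next I call maze.sense(dir: west), giving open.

Next I call stack.push(x: west), and see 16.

Then maze.move(dir: west), giving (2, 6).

Invoking maze.sense(dir: west), and observe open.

Now I run stack.push(x: west), yielding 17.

Invoking maze.move(dir: west), : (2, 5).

Next I call maze.sense(dir: west), → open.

Then stack.push(x: west), and observe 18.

I try maze.move(dir: west), giving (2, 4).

I invoke maze.sense(dir: north), and see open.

Calling stack.push(x: north), → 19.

I run maze.move(dir: north), yielding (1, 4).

I invoke maze.sense(dir: east), which returns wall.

Now I run maze.sense(dir: west), which returns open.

I try stack.push(x: west), → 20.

Calling maze.move(dir: west), and get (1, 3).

Now I run maze.sense(dir: north), → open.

Then stack.push(x: north), — result: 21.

Invoking maze.move(dir: north), which returns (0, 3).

Using maze.sense(dir: east), and get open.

I call stack.push(x: east), and see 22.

I use maze.move(dir: east), and get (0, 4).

I call maze.sense(dir: east), which returns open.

Now I run stack.push(x: east), giving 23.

Now I run maze.move(dir: east), — result: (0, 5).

Calling maze.sense(dir: east), giving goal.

Invoking maze.move(dir: east), and see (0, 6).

Answer: (0, 6)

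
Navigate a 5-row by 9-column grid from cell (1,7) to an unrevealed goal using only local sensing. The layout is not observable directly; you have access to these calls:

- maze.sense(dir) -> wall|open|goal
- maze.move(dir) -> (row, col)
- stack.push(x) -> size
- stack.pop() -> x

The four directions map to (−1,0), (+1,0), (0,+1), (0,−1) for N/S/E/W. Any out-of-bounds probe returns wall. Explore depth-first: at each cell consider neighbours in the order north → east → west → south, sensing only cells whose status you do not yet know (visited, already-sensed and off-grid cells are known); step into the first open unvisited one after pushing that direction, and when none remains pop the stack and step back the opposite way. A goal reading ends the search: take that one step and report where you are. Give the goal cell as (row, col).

Next I call sense passing dir→north, : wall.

I try sense passing dir→east, — result: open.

I try push passing x→east, yielding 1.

I try move passing dir→east, and observe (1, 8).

I call sense passing dir→north, giving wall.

Calling sense passing dir→south, and see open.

Next I call push passing x→south, yielding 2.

I call move passing dir→south, and get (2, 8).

I use sense passing dir→west, → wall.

I invoke sense passing dir→south, giving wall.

Using pop, : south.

I invoke move passing dir→north, — result: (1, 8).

Using pop(), which returns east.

Calling move passing dir→west, which returns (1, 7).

I try sense passing dir→west, and see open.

Calling push passing x→west, and see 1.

I try move passing dir→west, yielding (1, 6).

Then sense passing dir→north, which returns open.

Next I call push passing x→north, and see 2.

Invoking move passing dir→north, and get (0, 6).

Using sense passing dir→west, and see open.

I invoke push passing x→west, and get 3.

Next I call move passing dir→west, and see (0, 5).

I call sense passing dir→west, and get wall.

I invoke sense passing dir→south, yielding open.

I try push passing x→south, giving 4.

Using move passing dir→south, giving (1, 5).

I use sense passing dir→west, → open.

I run push passing x→west, which returns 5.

I try move passing dir→west, — result: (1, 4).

I try sense passing dir→west, : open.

Then push passing x→west, which returns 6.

Calling move passing dir→west, and observe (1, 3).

Now I run sense passing dir→north, and see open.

Then push passing x→north, yielding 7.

Calling move passing dir→north, and observe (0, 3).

I try sense passing dir→west, yielding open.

Using push passing x→west, and see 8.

Then move passing dir→west, : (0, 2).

Using sense passing dir→west, and see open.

Then push passing x→west, and observe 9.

Next I call move passing dir→west, and see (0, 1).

Then sense passing dir→west, : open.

I call push passing x→west, giving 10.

I run move passing dir→west, and observe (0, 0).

Using sense passing dir→south, and observe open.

I try push passing x→south, and see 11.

I use move passing dir→south, and observe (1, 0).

I invoke sense passing dir→east, and get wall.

Invoking sense passing dir→south, and observe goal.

I invoke move passing dir→south, : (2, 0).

Answer: (2, 0)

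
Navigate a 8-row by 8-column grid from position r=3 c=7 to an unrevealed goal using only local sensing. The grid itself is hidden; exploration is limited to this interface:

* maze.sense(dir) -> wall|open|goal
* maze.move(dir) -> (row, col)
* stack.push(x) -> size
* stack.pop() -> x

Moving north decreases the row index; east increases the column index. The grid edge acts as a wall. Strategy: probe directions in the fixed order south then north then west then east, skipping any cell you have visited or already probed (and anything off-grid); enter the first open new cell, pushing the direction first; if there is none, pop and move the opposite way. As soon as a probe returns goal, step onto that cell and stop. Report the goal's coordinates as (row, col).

>>> maze.sense south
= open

>>> stack.push south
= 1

>>> maze.move south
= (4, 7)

>>> maze.sense south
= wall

>>> maze.sense west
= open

>>> stack.push west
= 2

>>> maze.move west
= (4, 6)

>>> maze.sense south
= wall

>>> maze.sense north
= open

>>> stack.push north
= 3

>>> maze.move north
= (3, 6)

>>> maze.sense north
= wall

>>> maze.sense west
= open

>>> stack.push west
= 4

>>> maze.move west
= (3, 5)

>>> maze.sense south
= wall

>>> maze.sense north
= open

>>> stack.push north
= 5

>>> maze.move north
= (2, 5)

>>> maze.sense north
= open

>>> stack.push north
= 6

>>> maze.move north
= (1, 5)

>>> maze.sense north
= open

>>> stack.push north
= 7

>>> maze.move north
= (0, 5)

>>> maze.sense west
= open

>>> stack.push west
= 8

>>> maze.move west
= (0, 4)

>>> maze.sense south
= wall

>>> maze.sense west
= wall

>>> stack.pop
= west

>>> maze.move east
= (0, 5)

>>> maze.sense east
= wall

>>> stack.pop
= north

>>> maze.move south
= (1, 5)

>>> maze.sense east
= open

>>> stack.push east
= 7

>>> maze.move east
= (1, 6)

>>> maze.sense east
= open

>>> stack.push east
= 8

>>> maze.move east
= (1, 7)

>>> maze.sense south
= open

>>> stack.push south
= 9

>>> maze.move south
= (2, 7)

>>> stack.pop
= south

>>> maze.move north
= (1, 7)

>>> maze.sense north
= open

>>> stack.push north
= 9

>>> maze.move north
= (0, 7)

>>> stack.pop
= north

>>> maze.move south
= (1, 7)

>>> stack.pop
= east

>>> maze.move west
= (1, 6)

>>> stack.pop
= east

>>> maze.move west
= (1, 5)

>>> stack.pop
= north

>>> maze.move south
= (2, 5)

>>> maze.sense west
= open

>>> stack.push west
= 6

>>> maze.move west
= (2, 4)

>>> maze.sense south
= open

>>> stack.push south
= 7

>>> maze.move south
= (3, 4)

>>> maze.sense south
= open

>>> stack.push south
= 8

>>> maze.move south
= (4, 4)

>>> maze.sense south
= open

>>> stack.push south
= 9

>>> maze.move south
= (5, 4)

>>> maze.sense south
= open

>>> stack.push south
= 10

>>> maze.move south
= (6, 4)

>>> maze.sense south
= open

>>> stack.push south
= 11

>>> maze.move south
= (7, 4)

>>> maze.sense west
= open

>>> stack.push west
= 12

>>> maze.move west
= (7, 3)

>>> maze.sense north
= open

>>> stack.push north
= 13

>>> maze.move north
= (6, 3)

>>> maze.sense north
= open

>>> stack.push north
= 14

>>> maze.move north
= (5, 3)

>>> maze.sense north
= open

>>> stack.push north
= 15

>>> maze.move north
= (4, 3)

>>> maze.sense north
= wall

>>> maze.sense west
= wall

>>> stack.pop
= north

>>> maze.move south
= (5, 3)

>>> maze.sense west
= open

>>> stack.push west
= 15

>>> maze.move west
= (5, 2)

>>> maze.sense south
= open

>>> stack.push south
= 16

>>> maze.move south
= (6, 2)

>>> maze.sense south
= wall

>>> maze.sense west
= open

>>> stack.push west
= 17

>>> maze.move west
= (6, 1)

>>> maze.sense south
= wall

>>> maze.sense north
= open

>>> stack.push north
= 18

>>> maze.move north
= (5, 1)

>>> maze.sense north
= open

>>> stack.push north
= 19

>>> maze.move north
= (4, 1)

>>> maze.sense north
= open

>>> stack.push north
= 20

>>> maze.move north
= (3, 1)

>>> maze.sense north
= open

>>> stack.push north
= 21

>>> maze.move north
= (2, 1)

>>> maze.sense north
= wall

>>> maze.sense west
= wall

>>> maze.sense east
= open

>>> stack.push east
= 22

>>> maze.move east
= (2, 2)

>>> maze.sense south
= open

>>> stack.push south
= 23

>>> maze.move south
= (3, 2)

>>> stack.pop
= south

>>> maze.move north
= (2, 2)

>>> maze.sense north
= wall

>>> maze.sense east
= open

>>> stack.push east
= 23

>>> maze.move east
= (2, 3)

>>> maze.sense north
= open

>>> stack.push north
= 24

>>> maze.move north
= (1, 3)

>>> stack.pop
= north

>>> maze.move south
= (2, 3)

>>> stack.pop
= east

>>> maze.move west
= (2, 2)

>>> stack.pop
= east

>>> maze.move west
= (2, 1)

>>> stack.pop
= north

>>> maze.move south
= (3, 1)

>>> maze.sense west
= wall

>>> stack.pop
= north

>>> maze.move south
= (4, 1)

>>> maze.sense west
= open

>>> stack.push west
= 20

>>> maze.move west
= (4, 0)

>>> maze.sense south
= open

>>> stack.push south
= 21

>>> maze.move south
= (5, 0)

>>> maze.sense south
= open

>>> stack.push south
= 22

>>> maze.move south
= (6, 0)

>>> maze.sense south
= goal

>>> maze.move south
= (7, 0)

Answer: (7, 0)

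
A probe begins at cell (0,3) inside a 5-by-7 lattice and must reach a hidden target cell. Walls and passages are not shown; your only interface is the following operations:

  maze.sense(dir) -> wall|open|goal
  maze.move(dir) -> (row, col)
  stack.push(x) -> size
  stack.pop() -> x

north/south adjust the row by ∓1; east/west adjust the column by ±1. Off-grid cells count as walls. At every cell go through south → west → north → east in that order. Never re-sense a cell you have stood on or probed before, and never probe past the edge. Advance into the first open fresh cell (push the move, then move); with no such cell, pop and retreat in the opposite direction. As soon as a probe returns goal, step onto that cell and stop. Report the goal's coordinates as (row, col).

Do: maze.sense[dir→south]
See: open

Do: stack.push[x→south]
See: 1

Do: maze.move[dir→south]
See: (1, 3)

Do: maze.sense[dir→south]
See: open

Do: stack.push[x→south]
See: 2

Do: maze.move[dir→south]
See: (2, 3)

Do: maze.sense[dir→south]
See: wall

Do: maze.sense[dir→west]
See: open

Do: stack.push[x→west]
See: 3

Do: maze.move[dir→west]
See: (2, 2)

Do: maze.sense[dir→south]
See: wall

Do: maze.sense[dir→west]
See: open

Do: stack.push[x→west]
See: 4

Do: maze.move[dir→west]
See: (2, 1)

Do: maze.sense[dir→south]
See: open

Do: stack.push[x→south]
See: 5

Do: maze.move[dir→south]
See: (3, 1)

Do: maze.sense[dir→south]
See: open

Do: stack.push[x→south]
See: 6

Do: maze.move[dir→south]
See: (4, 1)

Do: maze.sense[dir→west]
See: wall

Do: maze.sense[dir→east]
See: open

Do: stack.push[x→east]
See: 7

Do: maze.move[dir→east]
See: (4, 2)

Do: maze.sense[dir→east]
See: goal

Do: maze.move[dir→east]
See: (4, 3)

Answer: (4, 3)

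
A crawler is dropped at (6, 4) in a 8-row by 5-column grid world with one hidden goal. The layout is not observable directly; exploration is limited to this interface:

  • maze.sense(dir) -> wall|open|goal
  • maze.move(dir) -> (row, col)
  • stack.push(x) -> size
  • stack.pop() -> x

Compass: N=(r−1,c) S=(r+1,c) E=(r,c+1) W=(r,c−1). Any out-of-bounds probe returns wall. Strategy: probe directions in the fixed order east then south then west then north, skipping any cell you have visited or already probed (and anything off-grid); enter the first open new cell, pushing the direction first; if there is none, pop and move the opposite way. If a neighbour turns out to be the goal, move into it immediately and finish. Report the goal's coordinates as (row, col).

-> maze.sense(dir='south')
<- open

-> stack.push(x='south')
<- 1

-> maze.move(dir='south')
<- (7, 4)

-> maze.sense(dir='west')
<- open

-> stack.push(x='west')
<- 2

-> maze.move(dir='west')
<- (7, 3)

-> maze.sense(dir='west')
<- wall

-> maze.sense(dir='north')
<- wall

-> stack.pop()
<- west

-> maze.move(dir='east')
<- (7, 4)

-> stack.pop()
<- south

-> maze.move(dir='north')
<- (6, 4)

-> maze.sense(dir='north')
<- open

-> stack.push(x='north')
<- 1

-> maze.move(dir='north')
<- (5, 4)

-> maze.sense(dir='west')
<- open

-> stack.push(x='west')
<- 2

-> maze.move(dir='west')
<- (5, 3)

-> maze.sense(dir='west')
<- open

-> stack.push(x='west')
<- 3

-> maze.move(dir='west')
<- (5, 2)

-> maze.sense(dir='south')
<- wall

-> maze.sense(dir='west')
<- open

-> stack.push(x='west')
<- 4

-> maze.move(dir='west')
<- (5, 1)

-> maze.sense(dir='south')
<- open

-> stack.push(x='south')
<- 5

-> maze.move(dir='south')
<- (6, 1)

-> maze.sense(dir='south')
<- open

-> stack.push(x='south')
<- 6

-> maze.move(dir='south')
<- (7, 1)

-> maze.sense(dir='west')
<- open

-> stack.push(x='west')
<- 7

-> maze.move(dir='west')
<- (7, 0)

-> maze.sense(dir='north')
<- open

-> stack.push(x='north')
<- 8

-> maze.move(dir='north')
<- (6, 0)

-> maze.sense(dir='north')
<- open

-> stack.push(x='north')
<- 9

-> maze.move(dir='north')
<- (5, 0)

-> maze.sense(dir='north')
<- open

-> stack.push(x='north')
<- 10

-> maze.move(dir='north')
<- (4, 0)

-> maze.sense(dir='east')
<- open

-> stack.push(x='east')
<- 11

-> maze.move(dir='east')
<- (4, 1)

-> maze.sense(dir='east')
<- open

-> stack.push(x='east')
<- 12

-> maze.move(dir='east')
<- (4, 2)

-> maze.sense(dir='east')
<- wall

-> maze.sense(dir='north')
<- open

-> stack.push(x='north')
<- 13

-> maze.move(dir='north')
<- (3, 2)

-> maze.sense(dir='east')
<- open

-> stack.push(x='east')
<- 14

-> maze.move(dir='east')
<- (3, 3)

-> maze.sense(dir='east')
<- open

-> stack.push(x='east')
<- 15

-> maze.move(dir='east')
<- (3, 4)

-> maze.sense(dir='south')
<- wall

-> maze.sense(dir='north')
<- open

-> stack.push(x='north')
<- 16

-> maze.move(dir='north')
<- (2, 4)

-> maze.sense(dir='west')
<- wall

-> maze.sense(dir='north')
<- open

-> stack.push(x='north')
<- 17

-> maze.move(dir='north')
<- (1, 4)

-> maze.sense(dir='west')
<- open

-> stack.push(x='west')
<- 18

-> maze.move(dir='west')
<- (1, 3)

-> maze.sense(dir='west')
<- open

-> stack.push(x='west')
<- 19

-> maze.move(dir='west')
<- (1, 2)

-> maze.sense(dir='south')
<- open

-> stack.push(x='south')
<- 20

-> maze.move(dir='south')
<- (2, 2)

-> maze.sense(dir='west')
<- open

-> stack.push(x='west')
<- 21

-> maze.move(dir='west')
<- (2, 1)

-> maze.sense(dir='south')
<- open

-> stack.push(x='south')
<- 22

-> maze.move(dir='south')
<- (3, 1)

-> maze.sense(dir='west')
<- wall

-> stack.pop()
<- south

-> maze.move(dir='north')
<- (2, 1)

-> maze.sense(dir='west')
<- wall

-> maze.sense(dir='north')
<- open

-> stack.push(x='north')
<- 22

-> maze.move(dir='north')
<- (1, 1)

-> maze.sense(dir='west')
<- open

-> stack.push(x='west')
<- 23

-> maze.move(dir='west')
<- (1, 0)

-> maze.sense(dir='north')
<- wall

-> stack.pop()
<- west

-> maze.move(dir='east')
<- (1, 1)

-> maze.sense(dir='north')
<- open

-> stack.push(x='north')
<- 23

-> maze.move(dir='north')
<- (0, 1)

-> maze.sense(dir='east')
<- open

-> stack.push(x='east')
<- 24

-> maze.move(dir='east')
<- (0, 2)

-> maze.sense(dir='east')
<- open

-> stack.push(x='east')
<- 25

-> maze.move(dir='east')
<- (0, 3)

-> maze.sense(dir='east')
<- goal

-> maze.move(dir='east')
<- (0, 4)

Answer: (0, 4)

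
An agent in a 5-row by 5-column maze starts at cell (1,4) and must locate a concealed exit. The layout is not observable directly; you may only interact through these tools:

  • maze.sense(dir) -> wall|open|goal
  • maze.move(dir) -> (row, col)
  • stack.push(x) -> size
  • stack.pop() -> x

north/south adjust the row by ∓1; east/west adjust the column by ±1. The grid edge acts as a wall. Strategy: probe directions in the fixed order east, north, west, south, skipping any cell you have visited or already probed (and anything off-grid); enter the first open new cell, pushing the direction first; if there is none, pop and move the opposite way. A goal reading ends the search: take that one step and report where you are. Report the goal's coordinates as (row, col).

[in] sense dir='north'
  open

[in] push x='north'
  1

[in] move dir='north'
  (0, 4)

[in] sense dir='west'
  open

[in] push x='west'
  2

[in] move dir='west'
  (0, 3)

[in] sense dir='west'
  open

[in] push x='west'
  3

[in] move dir='west'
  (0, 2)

[in] sense dir='west'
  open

[in] push x='west'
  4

[in] move dir='west'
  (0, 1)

[in] sense dir='west'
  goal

[in] move dir='west'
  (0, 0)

Answer: (0, 0)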